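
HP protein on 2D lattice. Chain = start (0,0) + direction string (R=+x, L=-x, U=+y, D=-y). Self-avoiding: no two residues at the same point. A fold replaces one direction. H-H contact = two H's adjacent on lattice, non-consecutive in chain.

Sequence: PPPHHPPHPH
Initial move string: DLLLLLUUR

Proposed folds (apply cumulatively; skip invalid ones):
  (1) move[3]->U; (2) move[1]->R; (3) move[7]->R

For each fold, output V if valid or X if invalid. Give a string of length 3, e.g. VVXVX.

Initial: DLLLLLUUR -> [(0, 0), (0, -1), (-1, -1), (-2, -1), (-3, -1), (-4, -1), (-5, -1), (-5, 0), (-5, 1), (-4, 1)]
Fold 1: move[3]->U => DLLULLUUR VALID
Fold 2: move[1]->R => DRLULLUUR INVALID (collision), skipped
Fold 3: move[7]->R => DLLULLURR VALID

Answer: VXV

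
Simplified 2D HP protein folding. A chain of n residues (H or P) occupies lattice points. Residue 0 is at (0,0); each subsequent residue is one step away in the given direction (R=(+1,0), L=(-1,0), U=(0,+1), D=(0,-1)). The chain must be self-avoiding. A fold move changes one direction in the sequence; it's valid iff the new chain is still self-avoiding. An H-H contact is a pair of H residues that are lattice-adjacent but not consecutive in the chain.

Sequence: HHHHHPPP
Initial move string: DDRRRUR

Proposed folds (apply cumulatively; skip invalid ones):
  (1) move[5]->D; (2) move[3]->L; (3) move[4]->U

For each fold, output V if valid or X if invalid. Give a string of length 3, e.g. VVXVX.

Answer: VXX

Derivation:
Initial: DDRRRUR -> [(0, 0), (0, -1), (0, -2), (1, -2), (2, -2), (3, -2), (3, -1), (4, -1)]
Fold 1: move[5]->D => DDRRRDR VALID
Fold 2: move[3]->L => DDRLRDR INVALID (collision), skipped
Fold 3: move[4]->U => DDRRUDR INVALID (collision), skipped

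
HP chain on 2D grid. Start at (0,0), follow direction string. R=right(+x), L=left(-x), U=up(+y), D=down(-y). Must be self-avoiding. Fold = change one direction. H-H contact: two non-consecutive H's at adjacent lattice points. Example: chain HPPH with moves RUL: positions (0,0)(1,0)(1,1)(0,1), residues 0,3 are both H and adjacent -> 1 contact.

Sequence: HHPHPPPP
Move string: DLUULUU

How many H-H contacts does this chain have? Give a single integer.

Answer: 1

Derivation:
Positions: [(0, 0), (0, -1), (-1, -1), (-1, 0), (-1, 1), (-2, 1), (-2, 2), (-2, 3)]
H-H contact: residue 0 @(0,0) - residue 3 @(-1, 0)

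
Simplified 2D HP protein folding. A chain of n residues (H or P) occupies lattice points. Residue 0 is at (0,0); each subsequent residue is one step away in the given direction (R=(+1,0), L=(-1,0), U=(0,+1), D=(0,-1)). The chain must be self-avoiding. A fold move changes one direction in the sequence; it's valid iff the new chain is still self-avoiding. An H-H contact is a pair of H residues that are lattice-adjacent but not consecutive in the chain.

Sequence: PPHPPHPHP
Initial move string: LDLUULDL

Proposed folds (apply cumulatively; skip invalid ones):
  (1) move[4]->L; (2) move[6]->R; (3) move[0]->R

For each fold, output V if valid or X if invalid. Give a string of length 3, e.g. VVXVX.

Answer: VXX

Derivation:
Initial: LDLUULDL -> [(0, 0), (-1, 0), (-1, -1), (-2, -1), (-2, 0), (-2, 1), (-3, 1), (-3, 0), (-4, 0)]
Fold 1: move[4]->L => LDLULLDL VALID
Fold 2: move[6]->R => LDLULLRL INVALID (collision), skipped
Fold 3: move[0]->R => RDLULLDL INVALID (collision), skipped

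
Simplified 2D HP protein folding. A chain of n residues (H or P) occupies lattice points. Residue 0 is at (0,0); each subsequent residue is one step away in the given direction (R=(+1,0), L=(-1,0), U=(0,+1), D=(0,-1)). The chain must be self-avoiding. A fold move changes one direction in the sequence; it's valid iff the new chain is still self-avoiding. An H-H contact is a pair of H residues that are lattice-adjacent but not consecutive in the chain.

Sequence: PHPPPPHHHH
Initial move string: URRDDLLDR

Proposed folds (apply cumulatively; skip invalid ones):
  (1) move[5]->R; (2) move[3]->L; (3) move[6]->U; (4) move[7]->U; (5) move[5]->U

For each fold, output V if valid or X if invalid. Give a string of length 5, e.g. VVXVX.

Initial: URRDDLLDR -> [(0, 0), (0, 1), (1, 1), (2, 1), (2, 0), (2, -1), (1, -1), (0, -1), (0, -2), (1, -2)]
Fold 1: move[5]->R => URRDDRLDR INVALID (collision), skipped
Fold 2: move[3]->L => URRLDLLDR INVALID (collision), skipped
Fold 3: move[6]->U => URRDDLUDR INVALID (collision), skipped
Fold 4: move[7]->U => URRDDLLUR INVALID (collision), skipped
Fold 5: move[5]->U => URRDDULDR INVALID (collision), skipped

Answer: XXXXX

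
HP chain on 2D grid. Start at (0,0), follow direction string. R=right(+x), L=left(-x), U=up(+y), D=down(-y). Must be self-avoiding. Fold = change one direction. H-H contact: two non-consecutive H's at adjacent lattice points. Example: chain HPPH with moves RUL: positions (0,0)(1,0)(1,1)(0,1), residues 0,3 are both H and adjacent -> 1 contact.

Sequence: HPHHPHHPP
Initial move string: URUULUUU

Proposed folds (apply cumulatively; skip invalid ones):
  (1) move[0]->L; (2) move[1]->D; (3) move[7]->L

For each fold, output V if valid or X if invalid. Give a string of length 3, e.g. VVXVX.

Answer: XXV

Derivation:
Initial: URUULUUU -> [(0, 0), (0, 1), (1, 1), (1, 2), (1, 3), (0, 3), (0, 4), (0, 5), (0, 6)]
Fold 1: move[0]->L => LRUULUUU INVALID (collision), skipped
Fold 2: move[1]->D => UDUULUUU INVALID (collision), skipped
Fold 3: move[7]->L => URUULUUL VALID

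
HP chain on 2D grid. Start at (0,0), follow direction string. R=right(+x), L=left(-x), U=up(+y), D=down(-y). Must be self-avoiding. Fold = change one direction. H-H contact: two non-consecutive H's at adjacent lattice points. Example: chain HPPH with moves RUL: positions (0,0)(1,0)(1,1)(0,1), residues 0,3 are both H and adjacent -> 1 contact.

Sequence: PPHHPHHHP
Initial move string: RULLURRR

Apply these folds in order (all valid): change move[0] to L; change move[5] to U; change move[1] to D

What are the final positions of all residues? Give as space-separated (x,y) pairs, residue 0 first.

Initial moves: RULLURRR
Fold: move[0]->L => LULLURRR (positions: [(0, 0), (-1, 0), (-1, 1), (-2, 1), (-3, 1), (-3, 2), (-2, 2), (-1, 2), (0, 2)])
Fold: move[5]->U => LULLUURR (positions: [(0, 0), (-1, 0), (-1, 1), (-2, 1), (-3, 1), (-3, 2), (-3, 3), (-2, 3), (-1, 3)])
Fold: move[1]->D => LDLLUURR (positions: [(0, 0), (-1, 0), (-1, -1), (-2, -1), (-3, -1), (-3, 0), (-3, 1), (-2, 1), (-1, 1)])

Answer: (0,0) (-1,0) (-1,-1) (-2,-1) (-3,-1) (-3,0) (-3,1) (-2,1) (-1,1)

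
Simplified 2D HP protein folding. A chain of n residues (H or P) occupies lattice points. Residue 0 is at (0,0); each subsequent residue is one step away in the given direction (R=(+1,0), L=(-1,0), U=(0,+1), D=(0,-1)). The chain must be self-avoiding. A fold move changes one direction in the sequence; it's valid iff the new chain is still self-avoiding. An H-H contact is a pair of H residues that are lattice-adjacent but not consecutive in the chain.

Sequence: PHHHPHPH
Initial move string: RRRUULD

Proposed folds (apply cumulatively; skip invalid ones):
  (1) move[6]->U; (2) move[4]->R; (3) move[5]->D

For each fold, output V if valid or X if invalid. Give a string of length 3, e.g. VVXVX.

Answer: VXX

Derivation:
Initial: RRRUULD -> [(0, 0), (1, 0), (2, 0), (3, 0), (3, 1), (3, 2), (2, 2), (2, 1)]
Fold 1: move[6]->U => RRRUULU VALID
Fold 2: move[4]->R => RRRURLU INVALID (collision), skipped
Fold 3: move[5]->D => RRRUUDU INVALID (collision), skipped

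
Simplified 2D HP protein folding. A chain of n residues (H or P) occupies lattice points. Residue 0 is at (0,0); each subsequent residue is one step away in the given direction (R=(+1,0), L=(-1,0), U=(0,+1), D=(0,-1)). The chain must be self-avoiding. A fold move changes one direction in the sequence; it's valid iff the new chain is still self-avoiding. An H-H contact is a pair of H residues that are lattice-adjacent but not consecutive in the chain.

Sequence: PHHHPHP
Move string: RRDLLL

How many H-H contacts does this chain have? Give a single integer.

Positions: [(0, 0), (1, 0), (2, 0), (2, -1), (1, -1), (0, -1), (-1, -1)]
No H-H contacts found.

Answer: 0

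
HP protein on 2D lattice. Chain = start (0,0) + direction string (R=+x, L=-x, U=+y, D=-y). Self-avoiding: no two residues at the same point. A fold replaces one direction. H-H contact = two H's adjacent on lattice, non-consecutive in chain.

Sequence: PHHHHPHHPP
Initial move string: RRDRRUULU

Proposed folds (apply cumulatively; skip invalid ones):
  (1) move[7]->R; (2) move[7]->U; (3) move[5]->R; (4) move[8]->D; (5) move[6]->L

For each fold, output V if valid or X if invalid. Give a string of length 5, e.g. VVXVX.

Initial: RRDRRUULU -> [(0, 0), (1, 0), (2, 0), (2, -1), (3, -1), (4, -1), (4, 0), (4, 1), (3, 1), (3, 2)]
Fold 1: move[7]->R => RRDRRUURU VALID
Fold 2: move[7]->U => RRDRRUUUU VALID
Fold 3: move[5]->R => RRDRRRUUU VALID
Fold 4: move[8]->D => RRDRRRUUD INVALID (collision), skipped
Fold 5: move[6]->L => RRDRRRLUU INVALID (collision), skipped

Answer: VVVXX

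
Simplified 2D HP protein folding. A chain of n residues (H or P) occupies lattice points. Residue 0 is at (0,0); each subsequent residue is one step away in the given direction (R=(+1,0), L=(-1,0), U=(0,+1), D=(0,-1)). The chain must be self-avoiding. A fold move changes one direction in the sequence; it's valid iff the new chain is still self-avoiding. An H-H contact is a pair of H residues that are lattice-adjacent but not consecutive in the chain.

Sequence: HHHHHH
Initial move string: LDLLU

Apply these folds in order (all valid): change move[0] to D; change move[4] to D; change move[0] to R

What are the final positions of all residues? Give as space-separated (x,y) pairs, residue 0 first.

Initial moves: LDLLU
Fold: move[0]->D => DDLLU (positions: [(0, 0), (0, -1), (0, -2), (-1, -2), (-2, -2), (-2, -1)])
Fold: move[4]->D => DDLLD (positions: [(0, 0), (0, -1), (0, -2), (-1, -2), (-2, -2), (-2, -3)])
Fold: move[0]->R => RDLLD (positions: [(0, 0), (1, 0), (1, -1), (0, -1), (-1, -1), (-1, -2)])

Answer: (0,0) (1,0) (1,-1) (0,-1) (-1,-1) (-1,-2)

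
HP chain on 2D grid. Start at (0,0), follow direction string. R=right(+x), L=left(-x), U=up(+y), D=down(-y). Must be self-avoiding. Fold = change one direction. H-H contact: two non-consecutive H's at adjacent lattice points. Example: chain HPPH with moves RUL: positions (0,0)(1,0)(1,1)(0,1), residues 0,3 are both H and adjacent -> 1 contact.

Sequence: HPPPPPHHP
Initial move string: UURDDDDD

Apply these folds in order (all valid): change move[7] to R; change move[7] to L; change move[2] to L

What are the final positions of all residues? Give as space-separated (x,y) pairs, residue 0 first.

Initial moves: UURDDDDD
Fold: move[7]->R => UURDDDDR (positions: [(0, 0), (0, 1), (0, 2), (1, 2), (1, 1), (1, 0), (1, -1), (1, -2), (2, -2)])
Fold: move[7]->L => UURDDDDL (positions: [(0, 0), (0, 1), (0, 2), (1, 2), (1, 1), (1, 0), (1, -1), (1, -2), (0, -2)])
Fold: move[2]->L => UULDDDDL (positions: [(0, 0), (0, 1), (0, 2), (-1, 2), (-1, 1), (-1, 0), (-1, -1), (-1, -2), (-2, -2)])

Answer: (0,0) (0,1) (0,2) (-1,2) (-1,1) (-1,0) (-1,-1) (-1,-2) (-2,-2)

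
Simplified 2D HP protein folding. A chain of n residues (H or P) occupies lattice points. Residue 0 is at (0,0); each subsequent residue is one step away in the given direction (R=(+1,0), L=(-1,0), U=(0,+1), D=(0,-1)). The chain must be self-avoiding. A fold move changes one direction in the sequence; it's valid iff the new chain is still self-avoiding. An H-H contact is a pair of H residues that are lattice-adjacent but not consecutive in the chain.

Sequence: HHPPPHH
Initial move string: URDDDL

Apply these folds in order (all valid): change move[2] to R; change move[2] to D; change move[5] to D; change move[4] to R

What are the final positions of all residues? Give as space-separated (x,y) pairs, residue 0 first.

Initial moves: URDDDL
Fold: move[2]->R => URRDDL (positions: [(0, 0), (0, 1), (1, 1), (2, 1), (2, 0), (2, -1), (1, -1)])
Fold: move[2]->D => URDDDL (positions: [(0, 0), (0, 1), (1, 1), (1, 0), (1, -1), (1, -2), (0, -2)])
Fold: move[5]->D => URDDDD (positions: [(0, 0), (0, 1), (1, 1), (1, 0), (1, -1), (1, -2), (1, -3)])
Fold: move[4]->R => URDDRD (positions: [(0, 0), (0, 1), (1, 1), (1, 0), (1, -1), (2, -1), (2, -2)])

Answer: (0,0) (0,1) (1,1) (1,0) (1,-1) (2,-1) (2,-2)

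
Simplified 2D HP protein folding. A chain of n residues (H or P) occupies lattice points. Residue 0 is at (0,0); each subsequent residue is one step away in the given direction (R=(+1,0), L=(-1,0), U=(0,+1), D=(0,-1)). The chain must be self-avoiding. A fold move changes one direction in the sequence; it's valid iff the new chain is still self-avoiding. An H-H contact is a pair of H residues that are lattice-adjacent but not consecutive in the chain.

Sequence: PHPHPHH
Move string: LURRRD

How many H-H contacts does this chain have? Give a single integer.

Answer: 0

Derivation:
Positions: [(0, 0), (-1, 0), (-1, 1), (0, 1), (1, 1), (2, 1), (2, 0)]
No H-H contacts found.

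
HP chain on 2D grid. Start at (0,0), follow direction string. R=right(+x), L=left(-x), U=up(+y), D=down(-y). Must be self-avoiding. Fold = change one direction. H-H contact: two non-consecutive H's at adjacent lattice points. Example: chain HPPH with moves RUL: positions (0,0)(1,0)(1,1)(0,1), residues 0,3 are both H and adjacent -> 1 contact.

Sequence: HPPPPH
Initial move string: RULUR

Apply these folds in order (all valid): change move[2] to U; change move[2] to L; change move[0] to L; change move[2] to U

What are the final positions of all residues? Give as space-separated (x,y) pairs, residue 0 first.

Answer: (0,0) (-1,0) (-1,1) (-1,2) (-1,3) (0,3)

Derivation:
Initial moves: RULUR
Fold: move[2]->U => RUUUR (positions: [(0, 0), (1, 0), (1, 1), (1, 2), (1, 3), (2, 3)])
Fold: move[2]->L => RULUR (positions: [(0, 0), (1, 0), (1, 1), (0, 1), (0, 2), (1, 2)])
Fold: move[0]->L => LULUR (positions: [(0, 0), (-1, 0), (-1, 1), (-2, 1), (-2, 2), (-1, 2)])
Fold: move[2]->U => LUUUR (positions: [(0, 0), (-1, 0), (-1, 1), (-1, 2), (-1, 3), (0, 3)])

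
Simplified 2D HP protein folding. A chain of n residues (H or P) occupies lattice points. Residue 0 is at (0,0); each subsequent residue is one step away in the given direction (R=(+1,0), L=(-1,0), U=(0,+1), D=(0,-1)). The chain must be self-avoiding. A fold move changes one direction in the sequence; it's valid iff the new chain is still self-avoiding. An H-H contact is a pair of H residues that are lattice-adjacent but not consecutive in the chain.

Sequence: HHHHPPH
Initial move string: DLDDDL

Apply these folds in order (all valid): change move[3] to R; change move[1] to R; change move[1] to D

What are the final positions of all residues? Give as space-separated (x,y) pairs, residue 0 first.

Answer: (0,0) (0,-1) (0,-2) (0,-3) (1,-3) (1,-4) (0,-4)

Derivation:
Initial moves: DLDDDL
Fold: move[3]->R => DLDRDL (positions: [(0, 0), (0, -1), (-1, -1), (-1, -2), (0, -2), (0, -3), (-1, -3)])
Fold: move[1]->R => DRDRDL (positions: [(0, 0), (0, -1), (1, -1), (1, -2), (2, -2), (2, -3), (1, -3)])
Fold: move[1]->D => DDDRDL (positions: [(0, 0), (0, -1), (0, -2), (0, -3), (1, -3), (1, -4), (0, -4)])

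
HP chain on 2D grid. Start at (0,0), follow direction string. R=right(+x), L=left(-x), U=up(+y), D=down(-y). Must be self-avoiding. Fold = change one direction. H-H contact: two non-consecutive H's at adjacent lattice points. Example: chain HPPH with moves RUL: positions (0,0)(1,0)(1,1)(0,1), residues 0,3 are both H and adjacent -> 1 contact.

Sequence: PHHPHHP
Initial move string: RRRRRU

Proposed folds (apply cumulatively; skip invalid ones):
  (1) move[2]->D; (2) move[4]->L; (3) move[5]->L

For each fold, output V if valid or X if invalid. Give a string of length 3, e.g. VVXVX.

Initial: RRRRRU -> [(0, 0), (1, 0), (2, 0), (3, 0), (4, 0), (5, 0), (5, 1)]
Fold 1: move[2]->D => RRDRRU VALID
Fold 2: move[4]->L => RRDRLU INVALID (collision), skipped
Fold 3: move[5]->L => RRDRRL INVALID (collision), skipped

Answer: VXX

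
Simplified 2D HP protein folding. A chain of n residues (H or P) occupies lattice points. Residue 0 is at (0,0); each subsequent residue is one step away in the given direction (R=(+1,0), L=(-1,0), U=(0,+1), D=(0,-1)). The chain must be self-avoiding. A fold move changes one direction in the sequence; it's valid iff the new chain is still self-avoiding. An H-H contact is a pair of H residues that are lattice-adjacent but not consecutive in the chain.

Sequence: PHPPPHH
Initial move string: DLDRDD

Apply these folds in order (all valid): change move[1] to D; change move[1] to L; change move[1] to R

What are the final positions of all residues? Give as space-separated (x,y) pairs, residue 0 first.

Initial moves: DLDRDD
Fold: move[1]->D => DDDRDD (positions: [(0, 0), (0, -1), (0, -2), (0, -3), (1, -3), (1, -4), (1, -5)])
Fold: move[1]->L => DLDRDD (positions: [(0, 0), (0, -1), (-1, -1), (-1, -2), (0, -2), (0, -3), (0, -4)])
Fold: move[1]->R => DRDRDD (positions: [(0, 0), (0, -1), (1, -1), (1, -2), (2, -2), (2, -3), (2, -4)])

Answer: (0,0) (0,-1) (1,-1) (1,-2) (2,-2) (2,-3) (2,-4)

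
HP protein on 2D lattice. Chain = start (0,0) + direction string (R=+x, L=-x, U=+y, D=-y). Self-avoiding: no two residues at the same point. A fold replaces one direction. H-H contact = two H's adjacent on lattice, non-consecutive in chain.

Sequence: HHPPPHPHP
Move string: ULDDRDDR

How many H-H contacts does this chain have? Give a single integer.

Positions: [(0, 0), (0, 1), (-1, 1), (-1, 0), (-1, -1), (0, -1), (0, -2), (0, -3), (1, -3)]
H-H contact: residue 0 @(0,0) - residue 5 @(0, -1)

Answer: 1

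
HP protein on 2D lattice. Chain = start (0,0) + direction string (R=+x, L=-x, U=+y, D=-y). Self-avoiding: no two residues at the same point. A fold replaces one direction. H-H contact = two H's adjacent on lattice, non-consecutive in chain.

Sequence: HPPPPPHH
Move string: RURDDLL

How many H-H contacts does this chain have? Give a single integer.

Answer: 1

Derivation:
Positions: [(0, 0), (1, 0), (1, 1), (2, 1), (2, 0), (2, -1), (1, -1), (0, -1)]
H-H contact: residue 0 @(0,0) - residue 7 @(0, -1)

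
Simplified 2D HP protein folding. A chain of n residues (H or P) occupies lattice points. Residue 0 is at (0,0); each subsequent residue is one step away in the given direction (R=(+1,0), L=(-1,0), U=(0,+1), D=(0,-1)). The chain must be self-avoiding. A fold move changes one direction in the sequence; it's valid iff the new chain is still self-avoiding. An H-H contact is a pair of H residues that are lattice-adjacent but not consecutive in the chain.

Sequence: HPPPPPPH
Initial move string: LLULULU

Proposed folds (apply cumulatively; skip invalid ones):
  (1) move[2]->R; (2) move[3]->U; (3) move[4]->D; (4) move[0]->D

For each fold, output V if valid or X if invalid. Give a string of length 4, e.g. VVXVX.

Initial: LLULULU -> [(0, 0), (-1, 0), (-2, 0), (-2, 1), (-3, 1), (-3, 2), (-4, 2), (-4, 3)]
Fold 1: move[2]->R => LLRLULU INVALID (collision), skipped
Fold 2: move[3]->U => LLUUULU VALID
Fold 3: move[4]->D => LLUUDLU INVALID (collision), skipped
Fold 4: move[0]->D => DLUUULU VALID

Answer: XVXV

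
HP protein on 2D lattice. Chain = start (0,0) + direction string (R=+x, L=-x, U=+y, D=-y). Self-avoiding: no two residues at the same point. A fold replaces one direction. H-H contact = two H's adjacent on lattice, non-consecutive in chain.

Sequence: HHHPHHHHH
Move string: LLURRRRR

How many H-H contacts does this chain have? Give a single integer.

Answer: 2

Derivation:
Positions: [(0, 0), (-1, 0), (-2, 0), (-2, 1), (-1, 1), (0, 1), (1, 1), (2, 1), (3, 1)]
H-H contact: residue 0 @(0,0) - residue 5 @(0, 1)
H-H contact: residue 1 @(-1,0) - residue 4 @(-1, 1)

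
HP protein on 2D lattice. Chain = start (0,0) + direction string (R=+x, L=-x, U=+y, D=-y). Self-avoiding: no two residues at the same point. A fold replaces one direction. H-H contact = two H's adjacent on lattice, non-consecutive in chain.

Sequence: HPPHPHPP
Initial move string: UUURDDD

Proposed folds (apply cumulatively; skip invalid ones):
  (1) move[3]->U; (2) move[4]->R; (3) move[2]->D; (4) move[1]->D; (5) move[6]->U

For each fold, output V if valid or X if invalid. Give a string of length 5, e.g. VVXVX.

Initial: UUURDDD -> [(0, 0), (0, 1), (0, 2), (0, 3), (1, 3), (1, 2), (1, 1), (1, 0)]
Fold 1: move[3]->U => UUUUDDD INVALID (collision), skipped
Fold 2: move[4]->R => UUURRDD VALID
Fold 3: move[2]->D => UUDRRDD INVALID (collision), skipped
Fold 4: move[1]->D => UDURRDD INVALID (collision), skipped
Fold 5: move[6]->U => UUURRDU INVALID (collision), skipped

Answer: XVXXX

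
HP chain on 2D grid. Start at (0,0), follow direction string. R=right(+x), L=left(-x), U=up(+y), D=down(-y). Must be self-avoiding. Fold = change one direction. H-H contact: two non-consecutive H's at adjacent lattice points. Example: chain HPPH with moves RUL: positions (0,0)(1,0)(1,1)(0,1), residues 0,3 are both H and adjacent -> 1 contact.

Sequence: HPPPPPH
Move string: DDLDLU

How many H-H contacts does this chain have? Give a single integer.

Positions: [(0, 0), (0, -1), (0, -2), (-1, -2), (-1, -3), (-2, -3), (-2, -2)]
No H-H contacts found.

Answer: 0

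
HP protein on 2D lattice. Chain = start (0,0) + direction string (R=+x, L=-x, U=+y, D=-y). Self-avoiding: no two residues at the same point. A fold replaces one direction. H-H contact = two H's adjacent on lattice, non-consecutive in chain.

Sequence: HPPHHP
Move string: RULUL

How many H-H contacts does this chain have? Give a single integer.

Positions: [(0, 0), (1, 0), (1, 1), (0, 1), (0, 2), (-1, 2)]
H-H contact: residue 0 @(0,0) - residue 3 @(0, 1)

Answer: 1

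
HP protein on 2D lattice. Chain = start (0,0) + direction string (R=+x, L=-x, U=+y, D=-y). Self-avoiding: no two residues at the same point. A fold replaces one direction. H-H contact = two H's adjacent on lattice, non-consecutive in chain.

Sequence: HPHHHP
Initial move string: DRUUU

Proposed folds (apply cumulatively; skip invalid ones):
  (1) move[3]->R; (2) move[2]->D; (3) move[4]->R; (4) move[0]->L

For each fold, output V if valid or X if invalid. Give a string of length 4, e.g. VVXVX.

Initial: DRUUU -> [(0, 0), (0, -1), (1, -1), (1, 0), (1, 1), (1, 2)]
Fold 1: move[3]->R => DRURU VALID
Fold 2: move[2]->D => DRDRU VALID
Fold 3: move[4]->R => DRDRR VALID
Fold 4: move[0]->L => LRDRR INVALID (collision), skipped

Answer: VVVX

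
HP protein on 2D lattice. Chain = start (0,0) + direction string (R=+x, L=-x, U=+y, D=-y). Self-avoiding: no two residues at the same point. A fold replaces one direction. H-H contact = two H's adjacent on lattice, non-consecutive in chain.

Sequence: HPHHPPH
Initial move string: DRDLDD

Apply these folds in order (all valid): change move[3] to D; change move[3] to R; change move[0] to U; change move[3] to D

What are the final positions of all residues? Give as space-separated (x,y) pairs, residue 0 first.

Answer: (0,0) (0,1) (1,1) (1,0) (1,-1) (1,-2) (1,-3)

Derivation:
Initial moves: DRDLDD
Fold: move[3]->D => DRDDDD (positions: [(0, 0), (0, -1), (1, -1), (1, -2), (1, -3), (1, -4), (1, -5)])
Fold: move[3]->R => DRDRDD (positions: [(0, 0), (0, -1), (1, -1), (1, -2), (2, -2), (2, -3), (2, -4)])
Fold: move[0]->U => URDRDD (positions: [(0, 0), (0, 1), (1, 1), (1, 0), (2, 0), (2, -1), (2, -2)])
Fold: move[3]->D => URDDDD (positions: [(0, 0), (0, 1), (1, 1), (1, 0), (1, -1), (1, -2), (1, -3)])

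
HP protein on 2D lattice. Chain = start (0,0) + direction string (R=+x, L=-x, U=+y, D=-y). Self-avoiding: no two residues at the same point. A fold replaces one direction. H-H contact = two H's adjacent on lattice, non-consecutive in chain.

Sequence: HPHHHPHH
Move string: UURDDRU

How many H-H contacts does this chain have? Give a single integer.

Positions: [(0, 0), (0, 1), (0, 2), (1, 2), (1, 1), (1, 0), (2, 0), (2, 1)]
H-H contact: residue 4 @(1,1) - residue 7 @(2, 1)

Answer: 1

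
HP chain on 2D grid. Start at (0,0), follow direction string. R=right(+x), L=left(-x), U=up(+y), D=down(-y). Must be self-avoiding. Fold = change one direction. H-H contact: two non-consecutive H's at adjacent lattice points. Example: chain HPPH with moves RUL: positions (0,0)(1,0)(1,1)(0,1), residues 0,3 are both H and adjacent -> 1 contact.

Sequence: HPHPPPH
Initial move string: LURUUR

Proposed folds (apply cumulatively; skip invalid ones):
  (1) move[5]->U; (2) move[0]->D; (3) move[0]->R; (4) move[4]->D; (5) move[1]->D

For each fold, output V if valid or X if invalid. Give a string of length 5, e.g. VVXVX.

Answer: VXVXV

Derivation:
Initial: LURUUR -> [(0, 0), (-1, 0), (-1, 1), (0, 1), (0, 2), (0, 3), (1, 3)]
Fold 1: move[5]->U => LURUUU VALID
Fold 2: move[0]->D => DURUUU INVALID (collision), skipped
Fold 3: move[0]->R => RURUUU VALID
Fold 4: move[4]->D => RURUDU INVALID (collision), skipped
Fold 5: move[1]->D => RDRUUU VALID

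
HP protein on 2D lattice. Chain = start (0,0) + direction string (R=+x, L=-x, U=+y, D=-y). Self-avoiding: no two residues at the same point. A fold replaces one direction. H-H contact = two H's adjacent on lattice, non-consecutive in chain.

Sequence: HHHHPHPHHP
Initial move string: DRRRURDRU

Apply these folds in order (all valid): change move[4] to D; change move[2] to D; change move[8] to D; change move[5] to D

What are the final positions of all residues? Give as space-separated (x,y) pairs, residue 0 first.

Answer: (0,0) (0,-1) (1,-1) (1,-2) (2,-2) (2,-3) (2,-4) (2,-5) (3,-5) (3,-6)

Derivation:
Initial moves: DRRRURDRU
Fold: move[4]->D => DRRRDRDRU (positions: [(0, 0), (0, -1), (1, -1), (2, -1), (3, -1), (3, -2), (4, -2), (4, -3), (5, -3), (5, -2)])
Fold: move[2]->D => DRDRDRDRU (positions: [(0, 0), (0, -1), (1, -1), (1, -2), (2, -2), (2, -3), (3, -3), (3, -4), (4, -4), (4, -3)])
Fold: move[8]->D => DRDRDRDRD (positions: [(0, 0), (0, -1), (1, -1), (1, -2), (2, -2), (2, -3), (3, -3), (3, -4), (4, -4), (4, -5)])
Fold: move[5]->D => DRDRDDDRD (positions: [(0, 0), (0, -1), (1, -1), (1, -2), (2, -2), (2, -3), (2, -4), (2, -5), (3, -5), (3, -6)])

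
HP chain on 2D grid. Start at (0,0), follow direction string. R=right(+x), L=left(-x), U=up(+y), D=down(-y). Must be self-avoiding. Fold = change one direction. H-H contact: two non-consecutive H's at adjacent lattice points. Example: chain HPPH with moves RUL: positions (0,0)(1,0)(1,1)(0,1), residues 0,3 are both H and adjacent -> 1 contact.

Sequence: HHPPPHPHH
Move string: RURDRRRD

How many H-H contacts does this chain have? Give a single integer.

Positions: [(0, 0), (1, 0), (1, 1), (2, 1), (2, 0), (3, 0), (4, 0), (5, 0), (5, -1)]
No H-H contacts found.

Answer: 0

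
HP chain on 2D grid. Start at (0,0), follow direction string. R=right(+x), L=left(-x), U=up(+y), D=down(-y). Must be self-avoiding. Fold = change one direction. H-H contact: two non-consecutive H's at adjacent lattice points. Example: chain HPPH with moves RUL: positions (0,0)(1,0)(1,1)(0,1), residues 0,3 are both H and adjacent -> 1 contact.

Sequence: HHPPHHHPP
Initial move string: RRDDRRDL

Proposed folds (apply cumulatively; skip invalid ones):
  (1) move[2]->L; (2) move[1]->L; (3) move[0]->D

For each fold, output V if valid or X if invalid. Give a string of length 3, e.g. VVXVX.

Answer: XXV

Derivation:
Initial: RRDDRRDL -> [(0, 0), (1, 0), (2, 0), (2, -1), (2, -2), (3, -2), (4, -2), (4, -3), (3, -3)]
Fold 1: move[2]->L => RRLDRRDL INVALID (collision), skipped
Fold 2: move[1]->L => RLDDRRDL INVALID (collision), skipped
Fold 3: move[0]->D => DRDDRRDL VALID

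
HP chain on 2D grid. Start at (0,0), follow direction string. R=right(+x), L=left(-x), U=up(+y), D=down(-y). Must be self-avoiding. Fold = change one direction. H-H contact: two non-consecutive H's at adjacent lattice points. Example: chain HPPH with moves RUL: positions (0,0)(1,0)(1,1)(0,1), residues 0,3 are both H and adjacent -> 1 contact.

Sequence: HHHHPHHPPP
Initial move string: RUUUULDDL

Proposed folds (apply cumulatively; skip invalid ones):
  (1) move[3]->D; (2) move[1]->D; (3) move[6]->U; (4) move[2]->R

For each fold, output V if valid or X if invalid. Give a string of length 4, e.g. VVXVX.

Answer: XXXX

Derivation:
Initial: RUUUULDDL -> [(0, 0), (1, 0), (1, 1), (1, 2), (1, 3), (1, 4), (0, 4), (0, 3), (0, 2), (-1, 2)]
Fold 1: move[3]->D => RUUDULDDL INVALID (collision), skipped
Fold 2: move[1]->D => RDUUULDDL INVALID (collision), skipped
Fold 3: move[6]->U => RUUUULUDL INVALID (collision), skipped
Fold 4: move[2]->R => RURUULDDL INVALID (collision), skipped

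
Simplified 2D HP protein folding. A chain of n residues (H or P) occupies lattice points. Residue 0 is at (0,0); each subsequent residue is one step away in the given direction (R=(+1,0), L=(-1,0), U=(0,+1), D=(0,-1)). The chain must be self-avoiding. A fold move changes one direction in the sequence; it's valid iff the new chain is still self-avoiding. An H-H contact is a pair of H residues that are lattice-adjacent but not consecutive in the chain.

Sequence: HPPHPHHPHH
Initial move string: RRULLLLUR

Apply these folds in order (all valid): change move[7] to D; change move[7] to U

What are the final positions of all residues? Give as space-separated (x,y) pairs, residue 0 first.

Initial moves: RRULLLLUR
Fold: move[7]->D => RRULLLLDR (positions: [(0, 0), (1, 0), (2, 0), (2, 1), (1, 1), (0, 1), (-1, 1), (-2, 1), (-2, 0), (-1, 0)])
Fold: move[7]->U => RRULLLLUR (positions: [(0, 0), (1, 0), (2, 0), (2, 1), (1, 1), (0, 1), (-1, 1), (-2, 1), (-2, 2), (-1, 2)])

Answer: (0,0) (1,0) (2,0) (2,1) (1,1) (0,1) (-1,1) (-2,1) (-2,2) (-1,2)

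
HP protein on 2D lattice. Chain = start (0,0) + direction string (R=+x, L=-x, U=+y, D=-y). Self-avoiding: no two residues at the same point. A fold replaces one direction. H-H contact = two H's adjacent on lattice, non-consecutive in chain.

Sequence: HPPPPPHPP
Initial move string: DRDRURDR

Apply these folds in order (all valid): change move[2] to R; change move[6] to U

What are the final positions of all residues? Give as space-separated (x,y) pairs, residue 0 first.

Initial moves: DRDRURDR
Fold: move[2]->R => DRRRURDR (positions: [(0, 0), (0, -1), (1, -1), (2, -1), (3, -1), (3, 0), (4, 0), (4, -1), (5, -1)])
Fold: move[6]->U => DRRRURUR (positions: [(0, 0), (0, -1), (1, -1), (2, -1), (3, -1), (3, 0), (4, 0), (4, 1), (5, 1)])

Answer: (0,0) (0,-1) (1,-1) (2,-1) (3,-1) (3,0) (4,0) (4,1) (5,1)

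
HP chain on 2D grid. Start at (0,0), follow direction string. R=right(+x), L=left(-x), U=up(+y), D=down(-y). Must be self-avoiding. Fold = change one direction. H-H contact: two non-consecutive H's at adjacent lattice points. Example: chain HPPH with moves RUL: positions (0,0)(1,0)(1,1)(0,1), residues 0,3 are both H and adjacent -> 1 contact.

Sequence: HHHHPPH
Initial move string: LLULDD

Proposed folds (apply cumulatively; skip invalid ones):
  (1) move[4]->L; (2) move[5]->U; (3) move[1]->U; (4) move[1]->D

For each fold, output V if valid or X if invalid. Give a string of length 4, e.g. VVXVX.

Answer: VVVX

Derivation:
Initial: LLULDD -> [(0, 0), (-1, 0), (-2, 0), (-2, 1), (-3, 1), (-3, 0), (-3, -1)]
Fold 1: move[4]->L => LLULLD VALID
Fold 2: move[5]->U => LLULLU VALID
Fold 3: move[1]->U => LUULLU VALID
Fold 4: move[1]->D => LDULLU INVALID (collision), skipped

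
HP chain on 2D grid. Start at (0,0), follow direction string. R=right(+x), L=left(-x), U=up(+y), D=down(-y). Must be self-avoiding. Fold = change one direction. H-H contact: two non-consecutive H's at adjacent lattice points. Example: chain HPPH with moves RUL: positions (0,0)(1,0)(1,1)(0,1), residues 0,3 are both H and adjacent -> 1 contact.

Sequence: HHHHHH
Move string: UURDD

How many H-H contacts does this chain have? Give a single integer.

Positions: [(0, 0), (0, 1), (0, 2), (1, 2), (1, 1), (1, 0)]
H-H contact: residue 0 @(0,0) - residue 5 @(1, 0)
H-H contact: residue 1 @(0,1) - residue 4 @(1, 1)

Answer: 2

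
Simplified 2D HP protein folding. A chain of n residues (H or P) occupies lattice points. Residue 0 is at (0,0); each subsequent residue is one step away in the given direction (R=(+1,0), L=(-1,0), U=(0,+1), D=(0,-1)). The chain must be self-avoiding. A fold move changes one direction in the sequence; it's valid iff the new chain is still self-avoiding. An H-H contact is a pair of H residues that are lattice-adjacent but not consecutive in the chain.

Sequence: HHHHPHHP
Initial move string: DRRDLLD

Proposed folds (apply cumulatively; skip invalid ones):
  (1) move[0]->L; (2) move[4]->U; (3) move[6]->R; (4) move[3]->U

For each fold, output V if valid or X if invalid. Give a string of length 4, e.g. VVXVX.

Initial: DRRDLLD -> [(0, 0), (0, -1), (1, -1), (2, -1), (2, -2), (1, -2), (0, -2), (0, -3)]
Fold 1: move[0]->L => LRRDLLD INVALID (collision), skipped
Fold 2: move[4]->U => DRRDULD INVALID (collision), skipped
Fold 3: move[6]->R => DRRDLLR INVALID (collision), skipped
Fold 4: move[3]->U => DRRULLD INVALID (collision), skipped

Answer: XXXX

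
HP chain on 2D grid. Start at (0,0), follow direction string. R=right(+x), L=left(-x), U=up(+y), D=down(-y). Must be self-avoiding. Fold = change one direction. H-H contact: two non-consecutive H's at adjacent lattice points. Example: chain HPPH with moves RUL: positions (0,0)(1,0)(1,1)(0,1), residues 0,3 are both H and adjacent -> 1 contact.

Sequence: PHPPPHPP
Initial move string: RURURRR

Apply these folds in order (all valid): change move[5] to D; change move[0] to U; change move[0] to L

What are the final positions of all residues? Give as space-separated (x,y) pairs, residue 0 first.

Initial moves: RURURRR
Fold: move[5]->D => RURURDR (positions: [(0, 0), (1, 0), (1, 1), (2, 1), (2, 2), (3, 2), (3, 1), (4, 1)])
Fold: move[0]->U => UURURDR (positions: [(0, 0), (0, 1), (0, 2), (1, 2), (1, 3), (2, 3), (2, 2), (3, 2)])
Fold: move[0]->L => LURURDR (positions: [(0, 0), (-1, 0), (-1, 1), (0, 1), (0, 2), (1, 2), (1, 1), (2, 1)])

Answer: (0,0) (-1,0) (-1,1) (0,1) (0,2) (1,2) (1,1) (2,1)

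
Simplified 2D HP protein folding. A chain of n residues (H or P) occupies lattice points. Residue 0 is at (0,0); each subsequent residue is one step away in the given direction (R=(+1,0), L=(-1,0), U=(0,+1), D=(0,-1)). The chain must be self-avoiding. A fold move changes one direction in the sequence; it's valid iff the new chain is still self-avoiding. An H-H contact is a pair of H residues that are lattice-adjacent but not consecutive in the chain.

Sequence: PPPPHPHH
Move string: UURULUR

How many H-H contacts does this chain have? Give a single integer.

Positions: [(0, 0), (0, 1), (0, 2), (1, 2), (1, 3), (0, 3), (0, 4), (1, 4)]
H-H contact: residue 4 @(1,3) - residue 7 @(1, 4)

Answer: 1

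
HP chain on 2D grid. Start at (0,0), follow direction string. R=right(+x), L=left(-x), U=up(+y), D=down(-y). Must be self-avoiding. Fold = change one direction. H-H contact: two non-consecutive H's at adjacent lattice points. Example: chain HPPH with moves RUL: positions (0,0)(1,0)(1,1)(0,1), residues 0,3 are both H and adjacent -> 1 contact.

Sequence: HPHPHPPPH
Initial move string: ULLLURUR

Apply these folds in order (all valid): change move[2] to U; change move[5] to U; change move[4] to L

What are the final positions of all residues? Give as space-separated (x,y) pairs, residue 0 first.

Initial moves: ULLLURUR
Fold: move[2]->U => ULULURUR (positions: [(0, 0), (0, 1), (-1, 1), (-1, 2), (-2, 2), (-2, 3), (-1, 3), (-1, 4), (0, 4)])
Fold: move[5]->U => ULULUUUR (positions: [(0, 0), (0, 1), (-1, 1), (-1, 2), (-2, 2), (-2, 3), (-2, 4), (-2, 5), (-1, 5)])
Fold: move[4]->L => ULULLUUR (positions: [(0, 0), (0, 1), (-1, 1), (-1, 2), (-2, 2), (-3, 2), (-3, 3), (-3, 4), (-2, 4)])

Answer: (0,0) (0,1) (-1,1) (-1,2) (-2,2) (-3,2) (-3,3) (-3,4) (-2,4)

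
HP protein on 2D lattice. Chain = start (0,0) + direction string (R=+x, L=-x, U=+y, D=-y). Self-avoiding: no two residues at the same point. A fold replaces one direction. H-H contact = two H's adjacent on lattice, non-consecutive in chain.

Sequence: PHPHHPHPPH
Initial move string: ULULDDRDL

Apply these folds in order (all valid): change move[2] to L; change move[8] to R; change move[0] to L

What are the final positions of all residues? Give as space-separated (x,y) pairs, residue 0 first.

Initial moves: ULULDDRDL
Fold: move[2]->L => ULLLDDRDL (positions: [(0, 0), (0, 1), (-1, 1), (-2, 1), (-3, 1), (-3, 0), (-3, -1), (-2, -1), (-2, -2), (-3, -2)])
Fold: move[8]->R => ULLLDDRDR (positions: [(0, 0), (0, 1), (-1, 1), (-2, 1), (-3, 1), (-3, 0), (-3, -1), (-2, -1), (-2, -2), (-1, -2)])
Fold: move[0]->L => LLLLDDRDR (positions: [(0, 0), (-1, 0), (-2, 0), (-3, 0), (-4, 0), (-4, -1), (-4, -2), (-3, -2), (-3, -3), (-2, -3)])

Answer: (0,0) (-1,0) (-2,0) (-3,0) (-4,0) (-4,-1) (-4,-2) (-3,-2) (-3,-3) (-2,-3)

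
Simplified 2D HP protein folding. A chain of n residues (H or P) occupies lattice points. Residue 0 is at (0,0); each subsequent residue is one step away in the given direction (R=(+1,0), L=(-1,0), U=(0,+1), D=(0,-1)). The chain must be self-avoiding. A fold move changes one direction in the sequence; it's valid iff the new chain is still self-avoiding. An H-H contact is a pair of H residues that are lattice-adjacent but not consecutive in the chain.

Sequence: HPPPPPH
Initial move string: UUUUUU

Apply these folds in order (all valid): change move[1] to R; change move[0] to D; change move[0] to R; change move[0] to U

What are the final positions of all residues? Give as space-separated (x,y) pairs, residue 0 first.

Answer: (0,0) (0,1) (1,1) (1,2) (1,3) (1,4) (1,5)

Derivation:
Initial moves: UUUUUU
Fold: move[1]->R => URUUUU (positions: [(0, 0), (0, 1), (1, 1), (1, 2), (1, 3), (1, 4), (1, 5)])
Fold: move[0]->D => DRUUUU (positions: [(0, 0), (0, -1), (1, -1), (1, 0), (1, 1), (1, 2), (1, 3)])
Fold: move[0]->R => RRUUUU (positions: [(0, 0), (1, 0), (2, 0), (2, 1), (2, 2), (2, 3), (2, 4)])
Fold: move[0]->U => URUUUU (positions: [(0, 0), (0, 1), (1, 1), (1, 2), (1, 3), (1, 4), (1, 5)])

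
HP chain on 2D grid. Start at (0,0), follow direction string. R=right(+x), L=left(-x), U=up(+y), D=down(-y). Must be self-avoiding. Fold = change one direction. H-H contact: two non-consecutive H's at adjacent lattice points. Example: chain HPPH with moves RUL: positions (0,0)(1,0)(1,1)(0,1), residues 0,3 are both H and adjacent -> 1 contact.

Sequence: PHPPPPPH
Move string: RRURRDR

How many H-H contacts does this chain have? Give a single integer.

Positions: [(0, 0), (1, 0), (2, 0), (2, 1), (3, 1), (4, 1), (4, 0), (5, 0)]
No H-H contacts found.

Answer: 0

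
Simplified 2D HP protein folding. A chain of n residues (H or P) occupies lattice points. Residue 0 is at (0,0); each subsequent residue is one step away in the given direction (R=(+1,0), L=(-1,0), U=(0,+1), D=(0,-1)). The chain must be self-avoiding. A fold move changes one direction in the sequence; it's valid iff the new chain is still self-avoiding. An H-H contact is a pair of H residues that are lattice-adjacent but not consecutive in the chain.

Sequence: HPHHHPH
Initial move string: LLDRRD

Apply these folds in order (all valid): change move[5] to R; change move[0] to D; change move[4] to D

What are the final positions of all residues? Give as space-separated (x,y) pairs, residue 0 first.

Initial moves: LLDRRD
Fold: move[5]->R => LLDRRR (positions: [(0, 0), (-1, 0), (-2, 0), (-2, -1), (-1, -1), (0, -1), (1, -1)])
Fold: move[0]->D => DLDRRR (positions: [(0, 0), (0, -1), (-1, -1), (-1, -2), (0, -2), (1, -2), (2, -2)])
Fold: move[4]->D => DLDRDR (positions: [(0, 0), (0, -1), (-1, -1), (-1, -2), (0, -2), (0, -3), (1, -3)])

Answer: (0,0) (0,-1) (-1,-1) (-1,-2) (0,-2) (0,-3) (1,-3)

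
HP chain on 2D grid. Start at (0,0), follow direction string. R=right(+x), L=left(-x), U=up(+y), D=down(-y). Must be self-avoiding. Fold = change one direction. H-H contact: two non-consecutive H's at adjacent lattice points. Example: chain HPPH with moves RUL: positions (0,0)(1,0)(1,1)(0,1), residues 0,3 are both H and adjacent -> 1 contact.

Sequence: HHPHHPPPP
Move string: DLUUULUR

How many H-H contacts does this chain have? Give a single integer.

Positions: [(0, 0), (0, -1), (-1, -1), (-1, 0), (-1, 1), (-1, 2), (-2, 2), (-2, 3), (-1, 3)]
H-H contact: residue 0 @(0,0) - residue 3 @(-1, 0)

Answer: 1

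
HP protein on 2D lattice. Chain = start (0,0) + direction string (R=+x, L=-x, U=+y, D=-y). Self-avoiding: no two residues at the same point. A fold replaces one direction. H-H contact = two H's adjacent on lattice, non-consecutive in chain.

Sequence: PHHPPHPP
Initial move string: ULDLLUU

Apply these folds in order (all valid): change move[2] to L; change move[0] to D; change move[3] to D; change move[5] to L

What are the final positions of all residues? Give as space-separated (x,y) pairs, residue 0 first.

Answer: (0,0) (0,-1) (-1,-1) (-2,-1) (-2,-2) (-3,-2) (-4,-2) (-4,-1)

Derivation:
Initial moves: ULDLLUU
Fold: move[2]->L => ULLLLUU (positions: [(0, 0), (0, 1), (-1, 1), (-2, 1), (-3, 1), (-4, 1), (-4, 2), (-4, 3)])
Fold: move[0]->D => DLLLLUU (positions: [(0, 0), (0, -1), (-1, -1), (-2, -1), (-3, -1), (-4, -1), (-4, 0), (-4, 1)])
Fold: move[3]->D => DLLDLUU (positions: [(0, 0), (0, -1), (-1, -1), (-2, -1), (-2, -2), (-3, -2), (-3, -1), (-3, 0)])
Fold: move[5]->L => DLLDLLU (positions: [(0, 0), (0, -1), (-1, -1), (-2, -1), (-2, -2), (-3, -2), (-4, -2), (-4, -1)])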